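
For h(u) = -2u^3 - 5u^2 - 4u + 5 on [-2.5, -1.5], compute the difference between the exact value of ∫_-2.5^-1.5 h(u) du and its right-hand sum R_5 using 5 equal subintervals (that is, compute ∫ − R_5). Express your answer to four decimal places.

Exact integral: ∫_-2.5^-1.5 h(u) du ≈ 9.583333.
R_5 = 8.78.
Error ≈ 9.583333 − 8.78 ≈ 0.8033.

0.8033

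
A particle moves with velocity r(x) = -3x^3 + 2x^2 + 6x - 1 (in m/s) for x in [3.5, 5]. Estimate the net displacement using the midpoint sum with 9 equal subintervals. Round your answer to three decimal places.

-264.577

Δx = (5 − 3.5)/9 = 1/6.
Midpoints: 43/12, 3.75, 47/12, 49/12, 4.25, 53/12, 55/12, 4.75, 59/12.
r(43/12) = -52907/576, r(3.75) = -108.578125, r(47/12) = -24397/192, r(49/12) = -84905/576, r(4.25) = -169.671875, r(53/12) = -193.953125, r(55/12) = -126911/576, r(4.75) = -248.890625, r(59/12) = -53705/192.
Sum = Δx · [r(43/12) + r(3.75) + r(47/12) + ...].
Sum ≈ -264.577.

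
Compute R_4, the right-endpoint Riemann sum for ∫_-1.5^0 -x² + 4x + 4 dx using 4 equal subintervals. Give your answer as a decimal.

1.88671875

Δx = (0 − (-1.5))/4 = 0.375.
Right endpoints: -1.125, -0.75, -0.375, 0.
f(-1.125) = -1.765625, f(-0.75) = 0.4375, f(-0.375) = 2.359375, f(0) = 4.
Sum = Δx · [f(-1.125) + f(-0.75) + f(-0.375) + f(0)].
Sum = 1.88671875.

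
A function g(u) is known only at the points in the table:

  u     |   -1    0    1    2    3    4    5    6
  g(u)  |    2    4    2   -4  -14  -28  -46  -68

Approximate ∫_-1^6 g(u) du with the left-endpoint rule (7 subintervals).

-84

Δu = 1.
Sum = 1·[2 + 4 + 2 + (-4) + (-14) + (-28) + (-46)] = -84.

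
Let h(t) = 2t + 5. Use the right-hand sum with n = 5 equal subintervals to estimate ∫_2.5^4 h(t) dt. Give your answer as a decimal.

Δt = (4 − 2.5)/5 = 0.3.
Right endpoints: 2.8, 3.1, 3.4, 3.7, 4.
h(2.8) = 10.6, h(3.1) = 11.2, h(3.4) = 11.8, h(3.7) = 12.4, h(4) = 13.
Sum = Δt · [h(2.8) + h(3.1) + h(3.4) + h(3.7) + h(4)].
Sum = 17.7.

17.7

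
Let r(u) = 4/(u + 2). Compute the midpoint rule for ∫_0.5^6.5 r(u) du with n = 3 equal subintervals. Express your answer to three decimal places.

Δu = (6.5 − 0.5)/3 = 2.
Midpoints: 1.5, 3.5, 5.5.
r(1.5) = 8/7, r(3.5) = 8/11, r(5.5) = 8/15.
Sum = Δu · [r(1.5) + r(3.5) + r(5.5)].
Sum ≈ 4.807.

4.807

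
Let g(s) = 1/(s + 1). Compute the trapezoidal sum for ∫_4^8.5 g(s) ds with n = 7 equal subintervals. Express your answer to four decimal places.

0.6428

Δs = (8.5 − 4)/7 = 9/14.
g(4) = 0.2, g(65/14) = 14/79, g(37/7) = 7/44, g(83/14) = 14/97, g(46/7) = 7/53, g(101/14) = 14/115, g(55/7) = 7/62, g(8.5) = 2/19.
T_7 = (Δs/2)·[g(s_0) + 2g(s_1) + ... + 2g(s_{6}) + g(s_7)].
Sum ≈ 0.6428.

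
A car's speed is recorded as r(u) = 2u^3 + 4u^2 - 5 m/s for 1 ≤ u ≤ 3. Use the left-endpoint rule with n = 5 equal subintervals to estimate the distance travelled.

48.72

Δu = (3 − 1)/5 = 0.4.
Left endpoints: 1, 1.4, 1.8, 2.2, 2.6.
r(1) = 1, r(1.4) = 8.328, r(1.8) = 19.624, r(2.2) = 35.656, r(2.6) = 57.192.
Sum = Δu · [r(1) + r(1.4) + r(1.8) + r(2.2) + r(2.6)].
Sum = 48.72.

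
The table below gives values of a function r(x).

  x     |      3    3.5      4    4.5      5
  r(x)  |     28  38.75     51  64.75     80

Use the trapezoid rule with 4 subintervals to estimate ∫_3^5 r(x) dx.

104.25

Δx = 0.5.
T_4 = (0.5/2)·[28 + 2·38.75 + 2·51 + 2·64.75 + 80] = 104.25.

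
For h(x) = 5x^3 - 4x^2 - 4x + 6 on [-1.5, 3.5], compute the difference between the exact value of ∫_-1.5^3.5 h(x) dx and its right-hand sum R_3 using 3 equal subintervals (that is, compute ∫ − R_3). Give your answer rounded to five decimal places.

Exact integral: ∫_-1.5^3.5 h(x) dx ≈ 129.5833333.
R_3 ≈ 297.7546296.
Error ≈ 129.5833333 − 297.7546296 ≈ -168.17130.

-168.17130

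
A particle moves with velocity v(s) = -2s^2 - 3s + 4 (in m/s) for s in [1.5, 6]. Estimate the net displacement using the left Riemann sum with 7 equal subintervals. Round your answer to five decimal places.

-148.95918

Δs = (6 − 1.5)/7 = 9/14.
Left endpoints: 1.5, 15/7, 39/14, 24/7, 57/14, 33/7, 75/14.
v(1.5) = -5, v(15/7) = -569/49, v(39/14) = -974/49, v(24/7) = -1460/49, v(57/14) = -2027/49, v(33/7) = -2675/49, v(75/14) = -3404/49.
Sum = Δs · [v(1.5) + v(15/7) + v(39/14) + ...].
Sum ≈ -148.95918.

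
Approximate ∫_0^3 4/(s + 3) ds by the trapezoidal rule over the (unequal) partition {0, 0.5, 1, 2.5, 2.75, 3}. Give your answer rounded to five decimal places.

Subinterval widths: 0.5, 0.5, 1.5, 0.25, 0.25.
f(0) = 4/3, f(0.5) = 8/7, f(1) = 1, f(2.5) = 8/11, f(2.75) = 16/23, f(3) = 2/3.
On each subinterval the trapezoid contributes (Δs_i/2)·[f(s_{i-1}) + f(s_i)].
Sum ≈ 2.79837.

2.79837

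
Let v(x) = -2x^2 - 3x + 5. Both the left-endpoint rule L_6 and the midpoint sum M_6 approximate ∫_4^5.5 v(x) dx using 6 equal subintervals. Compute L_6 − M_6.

L_6 = -78.03125.
M_6 = -82.109375.
L_6 − M_6 = 4.078125.

4.078125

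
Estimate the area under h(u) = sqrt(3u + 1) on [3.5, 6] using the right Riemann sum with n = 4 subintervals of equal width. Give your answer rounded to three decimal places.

Δu = (6 − 3.5)/4 = 0.625.
Right endpoints: 4.125, 4.75, 5.375, 6.
h(4.125) ≈ 3.657, h(4.75) ≈ 3.905, h(5.375) ≈ 4.138, h(6) ≈ 4.359.
Sum = Δu · [h(4.125) + h(4.75) + h(5.375) + h(6)].
Sum ≈ 10.037.

10.037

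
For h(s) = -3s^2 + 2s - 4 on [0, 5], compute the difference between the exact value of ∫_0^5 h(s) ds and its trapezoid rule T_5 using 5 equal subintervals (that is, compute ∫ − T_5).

Exact integral: ∫_0^5 h(s) ds = -120.
T_5 = -122.5.
Error = -120 − (-122.5) = 2.5.

2.5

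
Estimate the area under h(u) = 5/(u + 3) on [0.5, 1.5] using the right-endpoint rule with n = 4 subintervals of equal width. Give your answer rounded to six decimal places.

1.217729

Δu = (1.5 − 0.5)/4 = 0.25.
Right endpoints: 0.75, 1, 1.25, 1.5.
h(0.75) = 4/3, h(1) = 1.25, h(1.25) = 20/17, h(1.5) = 10/9.
Sum = Δu · [h(0.75) + h(1) + h(1.25) + h(1.5)].
Sum ≈ 1.217729.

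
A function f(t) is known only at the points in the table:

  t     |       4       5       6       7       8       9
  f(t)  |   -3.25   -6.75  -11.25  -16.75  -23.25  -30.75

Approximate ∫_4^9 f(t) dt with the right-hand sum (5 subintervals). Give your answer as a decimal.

Δt = 1.
Sum = 1·[(-6.75) + (-11.25) + (-16.75) + (-23.25) + (-30.75)] = -88.75.

-88.75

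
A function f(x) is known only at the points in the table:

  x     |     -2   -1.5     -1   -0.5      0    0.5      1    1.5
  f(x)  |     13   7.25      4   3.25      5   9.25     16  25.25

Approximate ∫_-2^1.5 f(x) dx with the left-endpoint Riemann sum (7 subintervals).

28.875

Δx = 0.5.
Sum = 0.5·[13 + 7.25 + 4 + 3.25 + 5 + 9.25 + 16] = 28.875.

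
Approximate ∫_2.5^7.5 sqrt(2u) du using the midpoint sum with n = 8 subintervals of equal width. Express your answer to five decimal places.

Δu = (7.5 − 2.5)/8 = 0.625.
Midpoints: 2.8125, 3.4375, 4.0625, 4.6875, 5.3125, 5.9375, 6.5625, 7.1875.
f(2.8125) ≈ 2.37171, f(3.4375) ≈ 2.62202, f(4.0625) ≈ 2.85044, f(4.6875) ≈ 3.06186, f(5.3125) ≈ 3.25960, f(5.9375) ≈ 3.44601, f(6.5625) ≈ 3.62284, f(7.1875) ≈ 3.79144.
Sum = Δu · [f(2.8125) + f(3.4375) + f(4.0625) + ...].
Sum ≈ 15.64120.

15.64120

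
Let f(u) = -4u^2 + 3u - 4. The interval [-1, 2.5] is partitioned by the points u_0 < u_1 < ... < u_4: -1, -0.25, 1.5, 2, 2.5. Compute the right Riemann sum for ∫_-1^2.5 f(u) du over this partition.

Subinterval widths: 0.75, 1.75, 0.5, 0.5.
Right endpoints: -0.25, 1.5, 2, 2.5.
f(-0.25) = -5, f(1.5) = -8.5, f(2) = -14, f(2.5) = -21.5.
Sum = Σ Δu_i · f(u_i).
Sum = -36.375.

-36.375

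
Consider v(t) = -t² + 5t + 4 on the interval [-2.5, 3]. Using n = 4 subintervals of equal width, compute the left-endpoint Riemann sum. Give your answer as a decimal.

Δt = (3 − (-2.5))/4 = 1.375.
Left endpoints: -2.5, -1.125, 0.25, 1.625.
v(-2.5) = -14.75, v(-1.125) = -2.890625, v(0.25) = 5.1875, v(1.625) = 9.484375.
Sum = Δt · [v(-2.5) + v(-1.125) + v(0.25) + v(1.625)].
Sum = -4.08203125.

-4.08203125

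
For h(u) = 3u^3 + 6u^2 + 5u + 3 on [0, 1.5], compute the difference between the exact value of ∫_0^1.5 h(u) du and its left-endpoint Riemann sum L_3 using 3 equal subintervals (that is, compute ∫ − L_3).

6.984375

Exact integral: ∫_0^1.5 h(u) du = 20.671875.
L_3 = 13.6875.
Error = 20.671875 − 13.6875 = 6.984375.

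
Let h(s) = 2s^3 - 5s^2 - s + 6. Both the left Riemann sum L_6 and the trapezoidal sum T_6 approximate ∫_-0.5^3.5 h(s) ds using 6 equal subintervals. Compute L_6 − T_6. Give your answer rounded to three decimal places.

-7.333

L_6 ≈ 15.18519.
T_6 ≈ 22.51852.
L_6 − T_6 ≈ -7.333.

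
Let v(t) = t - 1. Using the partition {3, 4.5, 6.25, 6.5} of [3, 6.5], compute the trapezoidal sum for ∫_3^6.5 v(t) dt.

13.125

Subinterval widths: 1.5, 1.75, 0.25.
v(3) = 2, v(4.5) = 3.5, v(6.25) = 5.25, v(6.5) = 5.5.
On each subinterval the trapezoid contributes (Δt_i/2)·[v(t_{i-1}) + v(t_i)].
Sum = 13.125.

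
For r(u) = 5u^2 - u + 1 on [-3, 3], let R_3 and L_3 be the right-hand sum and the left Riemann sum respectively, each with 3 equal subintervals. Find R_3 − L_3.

-12

R_3 = 110.
L_3 = 122.
R_3 − L_3 = -12.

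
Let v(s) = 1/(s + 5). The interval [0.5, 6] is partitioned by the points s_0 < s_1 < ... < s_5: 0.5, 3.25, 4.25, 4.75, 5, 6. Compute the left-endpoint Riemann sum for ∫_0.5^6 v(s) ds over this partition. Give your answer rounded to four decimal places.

0.8009

Subinterval widths: 2.75, 1, 0.5, 0.25, 1.
Left endpoints: 0.5, 3.25, 4.25, 4.75, 5.
v(0.5) = 2/11, v(3.25) = 4/33, v(4.25) = 4/37, v(4.75) = 4/39, v(5) = 0.1.
Sum = Σ Δs_i · v(s_i).
Sum ≈ 0.8009.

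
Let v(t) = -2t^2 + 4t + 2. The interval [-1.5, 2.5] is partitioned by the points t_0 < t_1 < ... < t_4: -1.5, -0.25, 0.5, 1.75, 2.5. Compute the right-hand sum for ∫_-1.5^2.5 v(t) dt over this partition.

Subinterval widths: 1.25, 0.75, 1.25, 0.75.
Right endpoints: -0.25, 0.5, 1.75, 2.5.
v(-0.25) = 0.875, v(0.5) = 3.5, v(1.75) = 2.875, v(2.5) = -0.5.
Sum = Σ Δt_i · v(t_i).
Sum = 6.9375.

6.9375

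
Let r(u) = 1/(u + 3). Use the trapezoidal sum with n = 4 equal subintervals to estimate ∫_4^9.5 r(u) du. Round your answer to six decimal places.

0.582015

Δu = (9.5 − 4)/4 = 1.375.
r(4) = 1/7, r(5.375) = 8/67, r(6.75) = 4/39, r(8.125) = 8/89, r(9.5) = 0.08.
T_4 = (Δu/2)·[r(u_0) + 2r(u_1) + 2r(u_2) + 2r(u_3) + r(u_4)].
Sum ≈ 0.582015.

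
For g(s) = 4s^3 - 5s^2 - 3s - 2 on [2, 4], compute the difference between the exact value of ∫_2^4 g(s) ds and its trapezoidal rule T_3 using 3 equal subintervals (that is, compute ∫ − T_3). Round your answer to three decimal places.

-4.593

Exact integral: ∫_2^4 g(s) ds ≈ 124.66667.
T_3 ≈ 129.25926.
Error ≈ 124.66667 − 129.25926 ≈ -4.593.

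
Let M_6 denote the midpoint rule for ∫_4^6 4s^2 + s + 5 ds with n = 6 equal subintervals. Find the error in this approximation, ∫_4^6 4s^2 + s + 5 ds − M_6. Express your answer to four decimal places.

Exact integral: ∫_4^6 f(s) ds ≈ 222.666667.
M_6 ≈ 222.592593.
Error ≈ 222.666667 − 222.592593 ≈ 0.0741.

0.0741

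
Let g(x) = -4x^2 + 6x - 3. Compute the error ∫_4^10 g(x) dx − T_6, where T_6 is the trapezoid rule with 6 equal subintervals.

4

Exact integral: ∫_4^10 g(x) dx = -1014.
T_6 = -1018.
Error = -1014 − (-1018) = 4.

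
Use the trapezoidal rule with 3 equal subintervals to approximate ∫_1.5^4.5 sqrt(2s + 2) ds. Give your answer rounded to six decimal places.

Δs = (4.5 − 1.5)/3 = 1.
f(1.5) ≈ 2.236068, f(2.5) ≈ 2.645751, f(3.5) ≈ 3.000000, f(4.5) ≈ 3.316625.
T_3 = (Δs/2)·[f(s_0) + 2f(s_1) + 2f(s_2) + f(s_3)].
Sum ≈ 8.422098.

8.422098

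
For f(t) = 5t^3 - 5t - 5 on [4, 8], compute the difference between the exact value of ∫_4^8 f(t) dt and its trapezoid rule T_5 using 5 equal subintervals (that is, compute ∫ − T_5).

-38.4

Exact integral: ∫_4^8 f(t) dt = 4660.
T_5 = 4698.4.
Error = 4660 − 4698.4 = -38.4.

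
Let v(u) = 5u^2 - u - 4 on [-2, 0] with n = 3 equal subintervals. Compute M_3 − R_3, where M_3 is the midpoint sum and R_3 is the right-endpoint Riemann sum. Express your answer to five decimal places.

M_3 ≈ 6.9629630.
R_3 ≈ 0.7407407.
M_3 − R_3 ≈ 6.22222.

6.22222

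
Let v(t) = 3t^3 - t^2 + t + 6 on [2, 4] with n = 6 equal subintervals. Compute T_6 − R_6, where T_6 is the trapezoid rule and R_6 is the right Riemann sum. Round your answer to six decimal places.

-26.333333

T_6 ≈ 180.29629630.
R_6 ≈ 206.62962963.
T_6 − R_6 ≈ -26.333333.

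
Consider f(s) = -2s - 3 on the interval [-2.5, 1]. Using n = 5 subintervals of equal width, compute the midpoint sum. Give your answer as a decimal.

Δs = (1 − (-2.5))/5 = 0.7.
Midpoints: -2.15, -1.45, -0.75, -0.05, 0.65.
f(-2.15) = 1.3, f(-1.45) = -0.1, f(-0.75) = -1.5, f(-0.05) = -2.9, f(0.65) = -4.3.
Sum = Δs · [f(-2.15) + f(-1.45) + f(-0.75) + f(-0.05) + f(0.65)].
Sum = -5.25.

-5.25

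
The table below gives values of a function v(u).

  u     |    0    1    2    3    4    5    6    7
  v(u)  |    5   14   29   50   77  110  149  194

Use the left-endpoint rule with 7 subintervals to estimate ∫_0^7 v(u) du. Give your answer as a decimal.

434

Δu = 1.
Sum = 1·[5 + 14 + 29 + 50 + 77 + 110 + 149] = 434.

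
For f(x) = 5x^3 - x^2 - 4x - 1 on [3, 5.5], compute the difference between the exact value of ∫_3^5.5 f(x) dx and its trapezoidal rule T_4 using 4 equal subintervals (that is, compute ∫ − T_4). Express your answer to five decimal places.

-10.21322

Exact integral: ∫_3^5.5 f(x) dx ≈ 951.1197917.
T_4 ≈ 961.3330078.
Error ≈ 951.1197917 − 961.3330078 ≈ -10.21322.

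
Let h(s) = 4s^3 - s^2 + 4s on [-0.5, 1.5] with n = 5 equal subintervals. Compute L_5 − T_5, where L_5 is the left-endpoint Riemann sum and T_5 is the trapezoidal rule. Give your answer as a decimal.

L_5 = 4.1.
T_5 = 8.1.
L_5 − T_5 = -4.

-4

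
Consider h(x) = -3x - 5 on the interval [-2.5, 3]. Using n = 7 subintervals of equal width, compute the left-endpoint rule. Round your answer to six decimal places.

Δx = (3 − (-2.5))/7 = 11/14.
Left endpoints: -2.5, -12/7, -13/14, -1/7, 9/14, 10/7, 31/14.
h(-2.5) = 2.5, h(-12/7) = 1/7, h(-13/14) = -31/14, h(-1/7) = -32/7, h(9/14) = -97/14, h(10/7) = -65/7, h(31/14) = -163/14.
Sum = Δx · [h(-2.5) + h(-12/7) + h(-13/14) + ...].
Sum ≈ -25.142857.

-25.142857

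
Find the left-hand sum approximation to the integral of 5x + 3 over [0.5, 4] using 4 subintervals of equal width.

Δx = (4 − 0.5)/4 = 0.875.
Left endpoints: 0.5, 1.375, 2.25, 3.125.
f(0.5) = 5.5, f(1.375) = 9.875, f(2.25) = 14.25, f(3.125) = 18.625.
Sum = Δx · [f(0.5) + f(1.375) + f(2.25) + f(3.125)].
Sum = 42.21875.

42.21875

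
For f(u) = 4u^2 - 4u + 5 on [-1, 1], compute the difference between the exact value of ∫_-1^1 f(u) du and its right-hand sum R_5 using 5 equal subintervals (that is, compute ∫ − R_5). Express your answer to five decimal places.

Exact integral: ∫_-1^1 f(u) du ≈ 12.6666667.
R_5 = 11.28.
Error ≈ 12.6666667 − 11.28 ≈ 1.38667.

1.38667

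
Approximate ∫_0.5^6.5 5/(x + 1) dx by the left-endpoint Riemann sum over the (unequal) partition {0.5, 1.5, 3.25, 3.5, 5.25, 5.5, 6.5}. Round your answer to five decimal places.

Subinterval widths: 1, 1.75, 0.25, 1.75, 0.25, 1.
Left endpoints: 0.5, 1.5, 3.25, 3.5, 5.25, 5.5.
f(0.5) = 10/3, f(1.5) = 2, f(3.25) = 20/17, f(3.5) = 10/9, f(5.25) = 0.8, f(5.5) = 10/13.
Sum = Σ Δx_i · f(x_i).
Sum ≈ 10.04113.

10.04113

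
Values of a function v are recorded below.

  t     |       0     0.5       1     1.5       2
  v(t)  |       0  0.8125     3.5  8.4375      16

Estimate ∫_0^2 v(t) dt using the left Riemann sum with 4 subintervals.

6.375

Δt = 0.5.
Sum = 0.5·[0 + 0.8125 + 3.5 + 8.4375] = 6.375.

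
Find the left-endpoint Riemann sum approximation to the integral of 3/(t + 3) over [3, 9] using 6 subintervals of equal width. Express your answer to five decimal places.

Δt = (9 − 3)/6 = 1.
Left endpoints: 3, 4, 5, 6, 7, 8.
f(3) = 0.5, f(4) = 3/7, f(5) = 0.375, f(6) = 1/3, f(7) = 0.3, f(8) = 3/11.
Sum = Δt · [f(3) + f(4) + f(5) + ...].
Sum ≈ 2.20963.

2.20963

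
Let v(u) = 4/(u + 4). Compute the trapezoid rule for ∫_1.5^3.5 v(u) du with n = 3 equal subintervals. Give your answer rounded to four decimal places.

1.2429

Δu = (3.5 − 1.5)/3 = 2/3.
v(1.5) = 8/11, v(13/6) = 24/37, v(17/6) = 24/41, v(3.5) = 8/15.
T_3 = (Δu/2)·[v(u_0) + 2v(u_1) + 2v(u_2) + v(u_3)].
Sum ≈ 1.2429.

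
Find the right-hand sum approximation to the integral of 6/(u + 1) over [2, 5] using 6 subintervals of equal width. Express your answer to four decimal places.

Δu = (5 − 2)/6 = 0.5.
Right endpoints: 2.5, 3, 3.5, 4, 4.5, 5.
f(2.5) = 12/7, f(3) = 1.5, f(3.5) = 4/3, f(4) = 1.2, f(4.5) = 12/11, f(5) = 1.
Sum = Δu · [f(2.5) + f(3) + f(3.5) + ...].
Sum ≈ 3.9193.

3.9193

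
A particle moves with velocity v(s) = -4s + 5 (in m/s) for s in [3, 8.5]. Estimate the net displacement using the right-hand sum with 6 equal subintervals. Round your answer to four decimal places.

Δs = (8.5 − 3)/6 = 11/12.
Right endpoints: 47/12, 29/6, 5.75, 20/3, 91/12, 8.5.
v(47/12) = -32/3, v(29/6) = -43/3, v(5.75) = -18, v(20/3) = -65/3, v(91/12) = -76/3, v(8.5) = -29.
Sum = Δs · [v(47/12) + v(29/6) + v(5.75) + ...].
Sum ≈ -109.0833.

-109.0833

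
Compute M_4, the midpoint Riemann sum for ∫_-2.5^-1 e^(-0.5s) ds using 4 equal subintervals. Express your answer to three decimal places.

Δs = (-1 − (-2.5))/4 = 0.375.
Midpoints: -2.3125, -1.9375, -1.5625, -1.1875.
f(-2.3125) ≈ 3.178, f(-1.9375) ≈ 2.635, f(-1.5625) ≈ 2.184, f(-1.1875) ≈ 1.811.
Sum = Δs · [f(-2.3125) + f(-1.9375) + f(-1.5625) + f(-1.1875)].
Sum ≈ 3.678.

3.678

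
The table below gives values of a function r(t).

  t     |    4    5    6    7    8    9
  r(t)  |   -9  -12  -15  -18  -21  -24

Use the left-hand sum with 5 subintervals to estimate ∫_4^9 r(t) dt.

Δt = 1.
Sum = 1·[(-9) + (-12) + (-15) + (-18) + (-21)] = -75.

-75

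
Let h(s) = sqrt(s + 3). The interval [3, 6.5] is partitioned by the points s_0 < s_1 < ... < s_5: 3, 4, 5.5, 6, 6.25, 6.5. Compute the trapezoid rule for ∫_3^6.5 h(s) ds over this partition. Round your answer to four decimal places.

9.7180

Subinterval widths: 1, 1.5, 0.5, 0.25, 0.25.
h(3) ≈ 2.4495, h(4) ≈ 2.6458, h(5.5) ≈ 2.9155, h(6) ≈ 3.0000, h(6.25) ≈ 3.0414, h(6.5) ≈ 3.0822.
On each subinterval the trapezoid contributes (Δs_i/2)·[h(s_{i-1}) + h(s_i)].
Sum ≈ 9.7180.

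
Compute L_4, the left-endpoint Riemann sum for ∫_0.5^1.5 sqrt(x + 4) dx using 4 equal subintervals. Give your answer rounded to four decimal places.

Δx = (1.5 − 0.5)/4 = 0.25.
Left endpoints: 0.5, 0.75, 1, 1.25.
f(0.5) ≈ 2.1213, f(0.75) ≈ 2.1794, f(1) ≈ 2.2361, f(1.25) ≈ 2.2913.
Sum = Δx · [f(0.5) + f(0.75) + f(1) + f(1.25)].
Sum ≈ 2.2070.

2.2070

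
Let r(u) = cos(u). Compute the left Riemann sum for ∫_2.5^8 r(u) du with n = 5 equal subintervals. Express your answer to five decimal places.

-0.00995

Δu = (8 − 2.5)/5 = 1.1.
Left endpoints: 2.5, 3.6, 4.7, 5.8, 6.9.
r(2.5) ≈ -0.80114, r(3.6) ≈ -0.89676, r(4.7) ≈ -0.01239, r(5.8) ≈ 0.88552, r(6.9) ≈ 0.81573.
Sum = Δu · [r(2.5) + r(3.6) + r(4.7) + r(5.8) + r(6.9)].
Sum ≈ -0.00995.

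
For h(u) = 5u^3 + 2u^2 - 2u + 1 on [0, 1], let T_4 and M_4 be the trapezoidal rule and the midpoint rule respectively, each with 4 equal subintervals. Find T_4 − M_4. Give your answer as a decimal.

T_4 = 2.015625.
M_4 = 1.8671875.
T_4 − M_4 = 0.1484375.

0.1484375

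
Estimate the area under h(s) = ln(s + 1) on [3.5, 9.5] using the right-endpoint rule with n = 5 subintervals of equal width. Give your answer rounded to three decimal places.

12.414

Δs = (9.5 − 3.5)/5 = 1.2.
Right endpoints: 4.7, 5.9, 7.1, 8.3, 9.5.
h(4.7) ≈ 1.740, h(5.9) ≈ 1.932, h(7.1) ≈ 2.092, h(8.3) ≈ 2.230, h(9.5) ≈ 2.351.
Sum = Δs · [h(4.7) + h(5.9) + h(7.1) + h(8.3) + h(9.5)].
Sum ≈ 12.414.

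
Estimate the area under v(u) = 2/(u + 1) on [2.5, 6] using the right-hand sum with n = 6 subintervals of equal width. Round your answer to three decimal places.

1.306

Δu = (6 − 2.5)/6 = 7/12.
Right endpoints: 37/12, 11/3, 4.25, 29/6, 65/12, 6.
v(37/12) = 24/49, v(11/3) = 3/7, v(4.25) = 8/21, v(29/6) = 12/35, v(65/12) = 24/77, v(6) = 2/7.
Sum = Δu · [v(37/12) + v(11/3) + v(4.25) + ...].
Sum ≈ 1.306.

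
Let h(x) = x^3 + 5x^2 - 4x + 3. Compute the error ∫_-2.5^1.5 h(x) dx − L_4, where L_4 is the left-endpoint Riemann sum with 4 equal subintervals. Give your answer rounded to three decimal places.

Exact integral: ∫_-2.5^1.5 h(x) dx ≈ 43.16667.
L_4 = 54.
Error ≈ 43.16667 − 54 ≈ -10.833.

-10.833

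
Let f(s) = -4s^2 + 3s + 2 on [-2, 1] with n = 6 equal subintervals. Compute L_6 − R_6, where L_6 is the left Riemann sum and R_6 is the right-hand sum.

L_6 = -16.25.
R_6 = -5.75.
L_6 − R_6 = -10.5.

-10.5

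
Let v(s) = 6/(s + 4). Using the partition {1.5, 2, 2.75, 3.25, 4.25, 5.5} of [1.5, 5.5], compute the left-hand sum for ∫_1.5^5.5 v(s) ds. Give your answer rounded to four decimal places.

Subinterval widths: 0.5, 0.75, 0.5, 1, 1.25.
Left endpoints: 1.5, 2, 2.75, 3.25, 4.25.
v(1.5) = 12/11, v(2) = 1, v(2.75) = 8/9, v(3.25) = 24/29, v(4.25) = 8/11.
Sum = Σ Δs_i · v(s_i).
Sum ≈ 3.4766.

3.4766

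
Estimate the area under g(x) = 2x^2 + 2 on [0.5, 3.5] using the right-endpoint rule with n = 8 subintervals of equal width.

Δx = (3.5 − 0.5)/8 = 0.375.
Right endpoints: 0.875, 1.25, 1.625, 2, 2.375, 2.75, 3.125, 3.5.
g(0.875) = 3.53125, g(1.25) = 5.125, g(1.625) = 7.28125, g(2) = 10, g(2.375) = 13.28125, g(2.75) = 17.125, g(3.125) = 21.53125, g(3.5) = 26.5.
Sum = Δx · [g(0.875) + g(1.25) + g(1.625) + ...].
Sum = 39.140625.

39.140625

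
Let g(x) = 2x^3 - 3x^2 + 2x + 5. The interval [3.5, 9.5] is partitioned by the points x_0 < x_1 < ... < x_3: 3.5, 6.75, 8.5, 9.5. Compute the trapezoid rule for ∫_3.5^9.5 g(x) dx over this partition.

Subinterval widths: 3.25, 1.75, 1.
g(3.5) = 61, g(6.75) = 496.90625, g(8.5) = 1033.5, g(9.5) = 1468.
On each subinterval the trapezoid contributes (Δx_i/2)·[g(x_{i-1}) + g(x_i)].
Sum = 3496.453125.

3496.453125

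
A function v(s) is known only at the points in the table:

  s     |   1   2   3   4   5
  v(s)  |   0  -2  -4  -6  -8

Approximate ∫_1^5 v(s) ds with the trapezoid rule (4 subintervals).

-16

Δs = 1.
T_4 = (1/2)·[0 + 2·(-2) + 2·(-4) + 2·(-6) + (-8)] = -16.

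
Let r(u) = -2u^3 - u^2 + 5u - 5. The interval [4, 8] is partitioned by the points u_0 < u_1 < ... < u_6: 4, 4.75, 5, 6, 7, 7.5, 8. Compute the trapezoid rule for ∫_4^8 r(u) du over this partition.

Subinterval widths: 0.75, 0.25, 1, 1, 0.5, 0.5.
r(4) = -129, r(4.75) = -218.15625, r(5) = -255, r(6) = -443, r(7) = -705, r(7.5) = -867.5, r(8) = -1053.
On each subinterval the trapezoid contributes (Δu_i/2)·[r(u_{i-1}) + r(u_i)].
Sum = -1985.578125.

-1985.578125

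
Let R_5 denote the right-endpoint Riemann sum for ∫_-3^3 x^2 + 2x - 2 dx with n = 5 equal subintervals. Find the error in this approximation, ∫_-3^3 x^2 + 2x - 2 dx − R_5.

-8.64

Exact integral: ∫_-3^3 f(x) dx = 6.
R_5 = 14.64.
Error = 6 − 14.64 = -8.64.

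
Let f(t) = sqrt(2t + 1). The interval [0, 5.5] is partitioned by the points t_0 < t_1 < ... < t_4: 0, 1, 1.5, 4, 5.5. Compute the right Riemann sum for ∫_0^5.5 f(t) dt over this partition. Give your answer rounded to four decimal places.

Subinterval widths: 1, 0.5, 2.5, 1.5.
Right endpoints: 1, 1.5, 4, 5.5.
f(1) ≈ 1.7321, f(1.5) ≈ 2.0000, f(4) ≈ 3.0000, f(5.5) ≈ 3.4641.
Sum = Σ Δt_i · f(t_i).
Sum ≈ 15.4282.

15.4282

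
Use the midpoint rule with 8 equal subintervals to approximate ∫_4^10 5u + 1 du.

Δu = (10 − 4)/8 = 0.75.
Midpoints: 4.375, 5.125, 5.875, 6.625, 7.375, 8.125, 8.875, 9.625.
f(4.375) = 22.875, f(5.125) = 26.625, f(5.875) = 30.375, f(6.625) = 34.125, f(7.375) = 37.875, f(8.125) = 41.625, f(8.875) = 45.375, f(9.625) = 49.125.
Sum = Δu · [f(4.375) + f(5.125) + f(5.875) + ...].
Sum = 216.

216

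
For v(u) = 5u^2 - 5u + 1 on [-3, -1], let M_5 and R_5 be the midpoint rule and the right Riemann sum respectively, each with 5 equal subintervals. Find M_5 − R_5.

M_5 = 65.2.
R_5 = 55.6.
M_5 − R_5 = 9.6.

9.6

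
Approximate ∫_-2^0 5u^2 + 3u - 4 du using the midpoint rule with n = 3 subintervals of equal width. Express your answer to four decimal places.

Δu = (0 − (-2))/3 = 2/3.
Midpoints: -5/3, -1, -1/3.
f(-5/3) = 44/9, f(-1) = -2, f(-1/3) = -40/9.
Sum = Δu · [f(-5/3) + f(-1) + f(-1/3)].
Sum ≈ -1.0370.

-1.0370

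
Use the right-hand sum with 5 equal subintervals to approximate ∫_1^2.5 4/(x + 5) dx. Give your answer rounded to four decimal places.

Δx = (2.5 − 1)/5 = 0.3.
Right endpoints: 1.3, 1.6, 1.9, 2.2, 2.5.
f(1.3) = 40/63, f(1.6) = 20/33, f(1.9) = 40/69, f(2.2) = 5/9, f(2.5) = 8/15.
Sum = Δx · [f(1.3) + f(1.6) + f(1.9) + f(2.2) + f(2.5)].
Sum ≈ 0.8729.

0.8729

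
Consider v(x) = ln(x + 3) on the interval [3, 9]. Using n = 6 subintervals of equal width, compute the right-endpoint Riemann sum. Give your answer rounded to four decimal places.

Δx = (9 − 3)/6 = 1.
Right endpoints: 4, 5, 6, 7, 8, 9.
v(4) ≈ 1.9459, v(5) ≈ 2.0794, v(6) ≈ 2.1972, v(7) ≈ 2.3026, v(8) ≈ 2.3979, v(9) ≈ 2.4849.
Sum = Δx · [v(4) + v(5) + v(6) + ...].
Sum ≈ 13.4080.

13.4080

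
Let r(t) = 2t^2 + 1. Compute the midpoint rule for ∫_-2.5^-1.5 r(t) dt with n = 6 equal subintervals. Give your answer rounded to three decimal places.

9.162

Δt = (-1.5 − (-2.5))/6 = 1/6.
Midpoints: -29/12, -2.25, -25/12, -23/12, -1.75, -19/12.
r(-29/12) = 913/72, r(-2.25) = 11.125, r(-25/12) = 697/72, r(-23/12) = 601/72, r(-1.75) = 7.125, r(-19/12) = 433/72.
Sum = Δt · [r(-29/12) + r(-2.25) + r(-25/12) + ...].
Sum ≈ 9.162.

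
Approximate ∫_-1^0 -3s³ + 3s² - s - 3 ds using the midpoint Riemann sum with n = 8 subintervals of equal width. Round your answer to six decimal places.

Δs = (0 − (-1))/8 = 0.125.
Midpoints: -0.9375, -0.8125, -0.6875, -0.5625, -0.4375, -0.3125, -0.1875, -0.0625.
f(-0.9375) = 12477/4096, f(-0.8125) = 5743/4096, f(-0.6875) = 329/4096, f(-0.5625) = -3909/4096, f(-0.4375) = -7115/4096, f(-0.3125) = -9433/4096, f(-0.1875) = -11007/4096, f(-0.0625) = -11981/4096.
Sum = Δs · [f(-0.9375) + f(-0.8125) + f(-0.6875) + ...].
Sum ≈ -0.759766.

-0.759766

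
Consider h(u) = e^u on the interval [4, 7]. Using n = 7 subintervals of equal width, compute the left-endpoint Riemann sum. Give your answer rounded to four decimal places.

834.6427

Δu = (7 − 4)/7 = 3/7.
Left endpoints: 4, 31/7, 34/7, 37/7, 40/7, 43/7, 46/7.
h(4) ≈ 54.5982, h(31/7) ≈ 83.8116, h(34/7) ≈ 128.6561, h(37/7) ≈ 197.4952, h(40/7) ≈ 303.1676, h(43/7) ≈ 465.3813, h(46/7) ≈ 714.3897.
Sum = Δu · [h(4) + h(31/7) + h(34/7) + ...].
Sum ≈ 834.6427.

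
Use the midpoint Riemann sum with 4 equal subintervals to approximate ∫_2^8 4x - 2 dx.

Δx = (8 − 2)/4 = 1.5.
Midpoints: 2.75, 4.25, 5.75, 7.25.
f(2.75) = 9, f(4.25) = 15, f(5.75) = 21, f(7.25) = 27.
Sum = Δx · [f(2.75) + f(4.25) + f(5.75) + f(7.25)].
Sum = 108.

108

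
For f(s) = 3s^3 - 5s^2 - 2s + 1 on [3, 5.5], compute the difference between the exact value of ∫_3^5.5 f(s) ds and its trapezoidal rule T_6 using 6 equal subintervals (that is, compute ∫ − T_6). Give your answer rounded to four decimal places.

-2.4052

Exact integral: ∫_3^5.5 f(s) ds ≈ 374.505208.
T_6 ≈ 376.910446.
Error ≈ 374.505208 − 376.910446 ≈ -2.4052.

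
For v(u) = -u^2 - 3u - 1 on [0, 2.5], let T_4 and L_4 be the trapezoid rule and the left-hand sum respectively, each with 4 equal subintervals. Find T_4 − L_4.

-4.296875

T_4 = -17.24609375.
L_4 = -12.94921875.
T_4 − L_4 = -4.296875.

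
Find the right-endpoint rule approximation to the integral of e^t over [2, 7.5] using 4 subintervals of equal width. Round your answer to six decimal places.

Δt = (7.5 − 2)/4 = 1.375.
Right endpoints: 3.375, 4.75, 6.125, 7.5.
f(3.375) ≈ 29.224284, f(4.75) ≈ 115.584285, f(6.125) ≈ 457.144713, f(7.5) ≈ 1808.042414.
Sum = Δt · [f(3.375) + f(4.75) + f(6.125) + f(7.5)].
Sum ≈ 3313.744082.

3313.744082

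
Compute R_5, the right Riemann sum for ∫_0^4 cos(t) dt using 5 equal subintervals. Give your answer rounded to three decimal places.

Δt = (4 − 0)/5 = 0.8.
Right endpoints: 0.8, 1.6, 2.4, 3.2, 4.
f(0.8) ≈ 0.697, f(1.6) ≈ -0.029, f(2.4) ≈ -0.737, f(3.2) ≈ -0.998, f(4) ≈ -0.654.
Sum = Δt · [f(0.8) + f(1.6) + f(2.4) + f(3.2) + f(4)].
Sum ≈ -1.377.

-1.377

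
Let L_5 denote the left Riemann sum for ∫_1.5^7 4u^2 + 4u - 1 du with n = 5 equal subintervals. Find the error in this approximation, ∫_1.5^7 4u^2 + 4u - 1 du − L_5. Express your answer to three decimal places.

Exact integral: ∫_1.5^7 f(u) du ≈ 540.83333.
L_5 = 430.32.
Error ≈ 540.83333 − 430.32 ≈ 110.513.

110.513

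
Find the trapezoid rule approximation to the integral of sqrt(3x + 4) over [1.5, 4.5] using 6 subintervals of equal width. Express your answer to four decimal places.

10.7581

Δx = (4.5 − 1.5)/6 = 0.5.
f(1.5) ≈ 2.9155, f(2) ≈ 3.1623, f(2.5) ≈ 3.3912, f(3) ≈ 3.6056, f(3.5) ≈ 3.8079, f(4) ≈ 4.0000, f(4.5) ≈ 4.1833.
T_6 = (Δx/2)·[f(x_0) + 2f(x_1) + ... + 2f(x_{5}) + f(x_6)].
Sum ≈ 10.7581.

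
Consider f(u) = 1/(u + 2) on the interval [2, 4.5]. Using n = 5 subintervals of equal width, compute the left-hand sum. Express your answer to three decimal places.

0.510

Δu = (4.5 − 2)/5 = 0.5.
Left endpoints: 2, 2.5, 3, 3.5, 4.
f(2) = 0.25, f(2.5) = 2/9, f(3) = 0.2, f(3.5) = 2/11, f(4) = 1/6.
Sum = Δu · [f(2) + f(2.5) + f(3) + f(3.5) + f(4)].
Sum ≈ 0.510.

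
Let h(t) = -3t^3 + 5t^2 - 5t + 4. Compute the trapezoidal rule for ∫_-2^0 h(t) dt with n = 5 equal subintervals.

44.08

Δt = (0 − (-2))/5 = 0.4.
h(-2) = 58, h(-1.6) = 37.088, h(-1.2) = 22.384, h(-0.8) = 12.736, h(-0.4) = 6.992, h(0) = 4.
T_5 = (Δt/2)·[h(t_0) + 2h(t_1) + ... + 2h(t_{4}) + h(t_5)].
Sum = 44.08.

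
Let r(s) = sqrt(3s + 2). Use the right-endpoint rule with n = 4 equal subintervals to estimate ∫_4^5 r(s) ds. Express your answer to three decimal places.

Δs = (5 − 4)/4 = 0.25.
Right endpoints: 4.25, 4.5, 4.75, 5.
r(4.25) ≈ 3.841, r(4.5) ≈ 3.937, r(4.75) ≈ 4.031, r(5) ≈ 4.123.
Sum = Δs · [r(4.25) + r(4.5) + r(4.75) + r(5)].
Sum ≈ 3.983.

3.983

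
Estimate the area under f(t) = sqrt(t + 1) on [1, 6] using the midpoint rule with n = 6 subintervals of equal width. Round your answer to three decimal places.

10.466

Δt = (6 − 1)/6 = 5/6.
Midpoints: 17/12, 2.25, 37/12, 47/12, 4.75, 67/12.
f(17/12) ≈ 1.555, f(2.25) ≈ 1.803, f(37/12) ≈ 2.021, f(47/12) ≈ 2.217, f(4.75) ≈ 2.398, f(67/12) ≈ 2.566.
Sum = Δt · [f(17/12) + f(2.25) + f(37/12) + ...].
Sum ≈ 10.466.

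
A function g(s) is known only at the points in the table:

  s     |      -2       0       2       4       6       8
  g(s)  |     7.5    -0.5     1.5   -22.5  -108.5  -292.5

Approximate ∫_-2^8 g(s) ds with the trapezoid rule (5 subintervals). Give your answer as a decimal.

Δs = 2.
T_5 = (2/2)·[7.5 + 2·(-0.5) + 2·1.5 + 2·(-22.5) + 2·(-108.5) + (-292.5)] = -545.

-545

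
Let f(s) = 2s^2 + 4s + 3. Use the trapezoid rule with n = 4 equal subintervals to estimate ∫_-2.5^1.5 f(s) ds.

18

Δs = (1.5 − (-2.5))/4 = 1.
f(-2.5) = 5.5, f(-1.5) = 1.5, f(-0.5) = 1.5, f(0.5) = 5.5, f(1.5) = 13.5.
T_4 = (Δs/2)·[f(s_0) + 2f(s_1) + 2f(s_2) + 2f(s_3) + f(s_4)].
Sum = 18.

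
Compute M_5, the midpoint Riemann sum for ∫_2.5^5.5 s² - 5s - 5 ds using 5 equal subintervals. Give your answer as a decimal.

Δs = (5.5 − 2.5)/5 = 0.6.
Midpoints: 2.8, 3.4, 4, 4.6, 5.2.
f(2.8) = -11.16, f(3.4) = -10.44, f(4) = -9, f(4.6) = -6.84, f(5.2) = -3.96.
Sum = Δs · [f(2.8) + f(3.4) + f(4) + f(4.6) + f(5.2)].
Sum = -24.84.

-24.84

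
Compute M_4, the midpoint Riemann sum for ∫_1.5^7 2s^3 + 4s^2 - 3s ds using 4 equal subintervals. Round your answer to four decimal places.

Δs = (7 − 1.5)/4 = 1.375.
Midpoints: 2.1875, 3.5625, 4.9375, 6.3125.
f(2.1875) = 68635/2048, f(3.5625) = 267273/2048, f(4.9375) = 662415/2048, f(6.3125) = 1317949/2048.
Sum = Δs · [f(2.1875) + f(3.5625) + f(4.9375) + f(6.3125)].
Sum ≈ 1555.1143.

1555.1143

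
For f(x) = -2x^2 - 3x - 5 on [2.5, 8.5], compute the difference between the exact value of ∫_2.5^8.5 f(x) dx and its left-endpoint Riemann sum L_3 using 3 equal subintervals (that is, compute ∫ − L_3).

Exact integral: ∫_2.5^8.5 f(x) dx = -528.
L_3 = -386.
Error = -528 − (-386) = -142.

-142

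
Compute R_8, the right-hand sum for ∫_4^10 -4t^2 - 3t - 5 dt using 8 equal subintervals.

-1539

Δt = (10 − 4)/8 = 0.75.
Right endpoints: 4.75, 5.5, 6.25, 7, 7.75, 8.5, 9.25, 10.
f(4.75) = -109.5, f(5.5) = -142.5, f(6.25) = -180, f(7) = -222, f(7.75) = -268.5, f(8.5) = -319.5, f(9.25) = -375, f(10) = -435.
Sum = Δt · [f(4.75) + f(5.5) + f(6.25) + ...].
Sum = -1539.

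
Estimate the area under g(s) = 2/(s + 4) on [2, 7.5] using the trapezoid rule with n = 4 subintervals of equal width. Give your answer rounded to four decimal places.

Δs = (7.5 − 2)/4 = 1.375.
g(2) = 1/3, g(3.375) = 16/59, g(4.75) = 8/35, g(6.125) = 16/81, g(7.5) = 4/23.
T_4 = (Δs/2)·[g(s_0) + 2g(s_1) + 2g(s_2) + 2g(s_3) + g(s_4)].
Sum ≈ 1.3075.

1.3075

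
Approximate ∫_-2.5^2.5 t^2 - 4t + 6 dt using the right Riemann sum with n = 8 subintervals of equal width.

34.4921875

Δt = (2.5 − (-2.5))/8 = 0.625.
Right endpoints: -1.875, -1.25, -0.625, 0, 0.625, 1.25, 1.875, 2.5.
f(-1.875) = 17.015625, f(-1.25) = 12.5625, f(-0.625) = 8.890625, f(0) = 6, f(0.625) = 3.890625, f(1.25) = 2.5625, f(1.875) = 2.015625, f(2.5) = 2.25.
Sum = Δt · [f(-1.875) + f(-1.25) + f(-0.625) + ...].
Sum = 34.4921875.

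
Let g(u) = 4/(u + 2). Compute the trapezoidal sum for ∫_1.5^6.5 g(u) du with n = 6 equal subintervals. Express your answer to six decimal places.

3.564804

Δu = (6.5 − 1.5)/6 = 5/6.
g(1.5) = 8/7, g(7/3) = 12/13, g(19/6) = 24/31, g(4) = 2/3, g(29/6) = 24/41, g(17/3) = 12/23, g(6.5) = 8/17.
T_6 = (Δu/2)·[g(u_0) + 2g(u_1) + ... + 2g(u_{5}) + g(u_6)].
Sum ≈ 3.564804.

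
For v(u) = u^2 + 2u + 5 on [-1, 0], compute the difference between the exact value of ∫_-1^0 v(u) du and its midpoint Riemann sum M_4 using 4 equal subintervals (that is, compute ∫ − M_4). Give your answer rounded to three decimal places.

0.005

Exact integral: ∫_-1^0 v(u) du ≈ 4.33333.
M_4 = 4.328125.
Error ≈ 4.33333 − 4.328125 ≈ 0.005.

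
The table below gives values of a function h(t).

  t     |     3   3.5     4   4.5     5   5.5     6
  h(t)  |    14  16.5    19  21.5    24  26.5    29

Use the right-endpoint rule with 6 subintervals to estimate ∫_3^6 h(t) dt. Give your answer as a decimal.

Δt = 0.5.
Sum = 0.5·[16.5 + 19 + 21.5 + 24 + 26.5 + 29] = 68.25.

68.25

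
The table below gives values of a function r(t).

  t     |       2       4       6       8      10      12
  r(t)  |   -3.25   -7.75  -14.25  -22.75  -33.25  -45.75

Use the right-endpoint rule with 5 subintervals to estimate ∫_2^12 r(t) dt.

Δt = 2.
Sum = 2·[(-7.75) + (-14.25) + (-22.75) + (-33.25) + (-45.75)] = -247.5.

-247.5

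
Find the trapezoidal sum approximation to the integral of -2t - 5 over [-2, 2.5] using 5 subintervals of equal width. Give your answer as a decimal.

Δt = (2.5 − (-2))/5 = 0.9.
f(-2) = -1, f(-1.1) = -2.8, f(-0.2) = -4.6, f(0.7) = -6.4, f(1.6) = -8.2, f(2.5) = -10.
T_5 = (Δt/2)·[f(t_0) + 2f(t_1) + ... + 2f(t_{4}) + f(t_5)].
Sum = -24.75.

-24.75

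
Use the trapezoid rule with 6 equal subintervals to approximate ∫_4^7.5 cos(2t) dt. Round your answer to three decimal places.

-0.150

Δt = (7.5 − 4)/6 = 7/12.
f(4) ≈ -0.146, f(55/12) ≈ -0.967, f(31/6) ≈ -0.615, f(5.75) ≈ 0.483, f(19/3) ≈ 0.995, f(83/12) ≈ 0.299, f(7.5) ≈ -0.760.
T_6 = (Δt/2)·[f(t_0) + 2f(t_1) + ... + 2f(t_{5}) + f(t_6)].
Sum ≈ -0.150.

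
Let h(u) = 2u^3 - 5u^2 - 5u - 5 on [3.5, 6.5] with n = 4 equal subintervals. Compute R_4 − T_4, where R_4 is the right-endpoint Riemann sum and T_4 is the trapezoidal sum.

R_4 = 460.21875.
T_4 = 348.28125.
R_4 − T_4 = 111.9375.

111.9375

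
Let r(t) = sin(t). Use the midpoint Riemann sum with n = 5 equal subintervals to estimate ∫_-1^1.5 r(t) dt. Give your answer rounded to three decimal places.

Δt = (1.5 − (-1))/5 = 0.5.
Midpoints: -0.75, -0.25, 0.25, 0.75, 1.25.
r(-0.75) ≈ -0.682, r(-0.25) ≈ -0.247, r(0.25) ≈ 0.247, r(0.75) ≈ 0.682, r(1.25) ≈ 0.949.
Sum = Δt · [r(-0.75) + r(-0.25) + r(0.25) + r(0.75) + r(1.25)].
Sum ≈ 0.474.

0.474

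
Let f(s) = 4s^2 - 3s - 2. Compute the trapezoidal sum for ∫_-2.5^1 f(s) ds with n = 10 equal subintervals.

Δs = (1 − (-2.5))/10 = 0.35.
f(-2.5) = 30.5, f(-2.15) = 22.94, f(-1.8) = 16.36, f(-1.45) = 10.76, f(-1.1) = 6.14, f(-0.75) = 2.5, f(-0.4) = -0.16, f(-0.05) = -1.84, f(0.3) = -2.54, f(0.65) = -2.26, f(1) = -1.
T_10 = (Δs/2)·[f(s_0) + 2f(s_1) + ... + 2f(s_{9}) + f(s_10)].
Sum = 23.3275.

23.3275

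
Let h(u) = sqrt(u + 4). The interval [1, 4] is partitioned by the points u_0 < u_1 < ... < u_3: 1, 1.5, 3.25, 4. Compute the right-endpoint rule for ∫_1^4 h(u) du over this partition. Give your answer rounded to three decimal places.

8.006

Subinterval widths: 0.5, 1.75, 0.75.
Right endpoints: 1.5, 3.25, 4.
h(1.5) ≈ 2.345, h(3.25) ≈ 2.693, h(4) ≈ 2.828.
Sum = Σ Δu_i · h(u_i).
Sum ≈ 8.006.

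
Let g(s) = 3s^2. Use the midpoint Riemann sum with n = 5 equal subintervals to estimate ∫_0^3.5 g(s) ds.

Δs = (3.5 − 0)/5 = 0.7.
Midpoints: 0.35, 1.05, 1.75, 2.45, 3.15.
g(0.35) = 0.3675, g(1.05) = 3.3075, g(1.75) = 9.1875, g(2.45) = 18.0075, g(3.15) = 29.7675.
Sum = Δs · [g(0.35) + g(1.05) + g(1.75) + g(2.45) + g(3.15)].
Sum = 42.44625.

42.44625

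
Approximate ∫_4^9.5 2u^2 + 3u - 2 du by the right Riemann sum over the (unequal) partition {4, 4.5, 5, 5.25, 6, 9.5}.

Subinterval widths: 0.5, 0.5, 0.25, 0.75, 3.5.
Right endpoints: 4.5, 5, 5.25, 6, 9.5.
f(4.5) = 52, f(5) = 63, f(5.25) = 68.875, f(6) = 88, f(9.5) = 207.
Sum = Σ Δu_i · f(u_i).
Sum = 865.21875.

865.21875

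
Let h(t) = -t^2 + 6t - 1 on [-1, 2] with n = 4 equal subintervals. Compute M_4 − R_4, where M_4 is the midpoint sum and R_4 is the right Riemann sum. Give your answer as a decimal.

-5.203125

M_4 = 3.140625.
R_4 = 8.34375.
M_4 − R_4 = -5.203125.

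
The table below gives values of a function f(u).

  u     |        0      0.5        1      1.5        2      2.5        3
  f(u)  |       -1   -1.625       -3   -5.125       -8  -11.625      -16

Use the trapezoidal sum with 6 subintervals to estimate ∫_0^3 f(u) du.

Δu = 0.5.
T_6 = (0.5/2)·[(-1) + 2·(-1.625) + 2·(-3) + 2·(-5.125) + 2·(-8) + 2·(-11.625) + (-16)] = -18.9375.

-18.9375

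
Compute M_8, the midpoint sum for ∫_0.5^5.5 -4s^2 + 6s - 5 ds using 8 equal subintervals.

-156.015625

Δs = (5.5 − 0.5)/8 = 0.625.
Midpoints: 0.8125, 1.4375, 2.0625, 2.6875, 3.3125, 3.9375, 4.5625, 5.1875.
f(0.8125) = -2.765625, f(1.4375) = -4.640625, f(2.0625) = -9.640625, f(2.6875) = -17.765625, f(3.3125) = -29.015625, f(3.9375) = -43.390625, f(4.5625) = -60.890625, f(5.1875) = -81.515625.
Sum = Δs · [f(0.8125) + f(1.4375) + f(2.0625) + ...].
Sum = -156.015625.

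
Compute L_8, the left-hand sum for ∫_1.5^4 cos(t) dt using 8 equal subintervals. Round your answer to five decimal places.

Δt = (4 − 1.5)/8 = 0.3125.
Left endpoints: 1.5, 1.8125, 2.125, 2.4375, 2.75, 3.0625, 3.375, 3.6875.
f(1.5) ≈ 0.07074, f(1.8125) ≈ -0.23936, f(2.125) ≈ -0.52627, f(2.4375) ≈ -0.76220, f(2.75) ≈ -0.92430, f(3.0625) ≈ -0.99687, f(3.375) ≈ -0.97288, f(3.6875) ≈ -0.85466.
Sum = Δt · [f(1.5) + f(1.8125) + f(2.125) + ...].
Sum ≈ -1.62681.

-1.62681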